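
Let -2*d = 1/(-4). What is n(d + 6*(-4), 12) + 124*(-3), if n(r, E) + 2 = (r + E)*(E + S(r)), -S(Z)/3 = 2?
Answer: -1781/4 ≈ -445.25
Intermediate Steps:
S(Z) = -6 (S(Z) = -3*2 = -6)
d = 1/8 (d = -1/2/(-4) = -1/2*(-1/4) = 1/8 ≈ 0.12500)
n(r, E) = -2 + (-6 + E)*(E + r) (n(r, E) = -2 + (r + E)*(E - 6) = -2 + (E + r)*(-6 + E) = -2 + (-6 + E)*(E + r))
n(d + 6*(-4), 12) + 124*(-3) = (-2 + 12**2 - 6*12 - 6*(1/8 + 6*(-4)) + 12*(1/8 + 6*(-4))) + 124*(-3) = (-2 + 144 - 72 - 6*(1/8 - 24) + 12*(1/8 - 24)) - 372 = (-2 + 144 - 72 - 6*(-191/8) + 12*(-191/8)) - 372 = (-2 + 144 - 72 + 573/4 - 573/2) - 372 = -293/4 - 372 = -1781/4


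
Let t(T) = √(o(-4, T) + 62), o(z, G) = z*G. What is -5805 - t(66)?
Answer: -5805 - I*√202 ≈ -5805.0 - 14.213*I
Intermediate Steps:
o(z, G) = G*z
t(T) = √(62 - 4*T) (t(T) = √(T*(-4) + 62) = √(-4*T + 62) = √(62 - 4*T))
-5805 - t(66) = -5805 - √(62 - 4*66) = -5805 - √(62 - 264) = -5805 - √(-202) = -5805 - I*√202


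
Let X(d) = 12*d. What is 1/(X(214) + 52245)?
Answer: 1/54813 ≈ 1.8244e-5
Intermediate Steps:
1/(X(214) + 52245) = 1/(12*214 + 52245) = 1/(2568 + 52245) = 1/54813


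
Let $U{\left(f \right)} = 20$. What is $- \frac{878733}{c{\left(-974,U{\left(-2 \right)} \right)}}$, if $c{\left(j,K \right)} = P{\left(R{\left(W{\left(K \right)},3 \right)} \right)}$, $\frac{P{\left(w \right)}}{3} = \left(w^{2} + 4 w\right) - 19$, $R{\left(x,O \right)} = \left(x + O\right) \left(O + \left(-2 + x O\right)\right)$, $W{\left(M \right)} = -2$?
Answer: $\frac{292911}{14} \approx 20922.0$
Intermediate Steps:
$R{\left(x,O \right)} = \left(O + x\right) \left(-2 + O + O x\right)$ ($R{\left(x,O \right)} = \left(O + x\right) \left(O + \left(-2 + O x\right)\right) = \left(O + x\right) \left(-2 + O + O x\right)$)
$P{\left(w \right)} = -57 + 3 w^{2} + 12 w$ ($P{\left(w \right)} = 3 \left(\left(w^{2} + 4 w\right) - 19\right) = 3 \left(-19 + w^{2} + 4 w\right) = -57 + 3 w^{2} + 12 w$)
$c{\left(j,K \right)} = -42$ ($c{\left(j,K \right)} = -57 + 3 \left(3^{2} - 6 - -4 + 3 \left(-2\right) + 3 \left(-2\right)^{2} - 2 \cdot 3^{2}\right)^{2} + 12 \left(3^{2} - 6 - -4 + 3 \left(-2\right) + 3 \left(-2\right)^{2} - 2 \cdot 3^{2}\right) = -57 + 3 \left(9 - 6 + 4 - 6 + 3 \cdot 4 - 18\right)^{2} + 12 \left(9 - 6 + 4 - 6 + 3 \cdot 4 - 18\right) = -57 + 3 \left(9 - 6 + 4 - 6 + 12 - 18\right)^{2} + 12 \left(9 - 6 + 4 - 6 + 12 - 18\right) = -57 + 3 \left(-5\right)^{2} + 12 \left(-5\right) = -57 + 3 \cdot 25 - 60 = -57 + 75 - 60 = -42$)
$- \frac{878733}{c{\left(-974,U{\left(-2 \right)} \right)}} = - \frac{878733}{-42} = \left(-878733\right) \left(- \frac{1}{42}\right) = \frac{292911}{14}$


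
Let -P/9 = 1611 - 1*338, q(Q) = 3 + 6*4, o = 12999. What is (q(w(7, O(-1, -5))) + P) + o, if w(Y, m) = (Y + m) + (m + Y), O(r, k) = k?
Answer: 1569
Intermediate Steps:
w(Y, m) = 2*Y + 2*m (w(Y, m) = (Y + m) + (Y + m) = 2*Y + 2*m)
q(Q) = 27 (q(Q) = 3 + 24 = 27)
P = -11457 (P = -9*(1611 - 1*338) = -9*(1611 - 338) = -9*1273 = -11457)
(q(w(7, O(-1, -5))) + P) + o = (27 - 11457) + 12999 = -11430 + 12999 = 1569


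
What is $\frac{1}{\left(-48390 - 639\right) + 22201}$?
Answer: $- \frac{1}{26828} \approx -3.7274 \cdot 10^{-5}$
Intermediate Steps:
$\frac{1}{\left(-48390 - 639\right) + 22201} = \frac{1}{-49029 + 22201} = \frac{1}{-26828} = - \frac{1}{26828}$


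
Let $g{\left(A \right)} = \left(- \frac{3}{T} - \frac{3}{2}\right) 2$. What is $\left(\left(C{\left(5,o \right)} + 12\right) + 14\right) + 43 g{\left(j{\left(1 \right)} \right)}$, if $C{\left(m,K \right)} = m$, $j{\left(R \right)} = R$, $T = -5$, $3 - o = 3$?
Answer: $- \frac{232}{5} \approx -46.4$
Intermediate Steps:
$o = 0$ ($o = 3 - 3 = 0$)
$g{\left(A \right)} = - \frac{9}{5}$ ($g{\left(A \right)} = \left(- \frac{3}{-5} - \frac{3}{2}\right) 2 = \left(\left(-3\right) \left(- \frac{1}{5}\right) - \frac{3}{2}\right) 2 = \left(\frac{3}{5} - \frac{3}{2}\right) 2 = \left(- \frac{9}{10}\right) 2 = - \frac{9}{5}$)
$\left(\left(C{\left(5,o \right)} + 12\right) + 14\right) + 43 g{\left(j{\left(1 \right)} \right)} = \left(\left(5 + 12\right) + 14\right) + 43 \left(- \frac{9}{5}\right) = \left(17 + 14\right) - \frac{387}{5} = 31 - \frac{387}{5} = - \frac{232}{5}$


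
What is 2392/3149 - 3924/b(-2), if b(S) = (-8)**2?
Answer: -3050897/50384 ≈ -60.553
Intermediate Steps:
b(S) = 64
2392/3149 - 3924/b(-2) = 2392/3149 - 3924/64 = 2392*(1/3149) - 3924*1/64 = 2392/3149 - 981/16 = -3050897/50384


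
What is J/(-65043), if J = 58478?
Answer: -58478/65043 ≈ -0.89907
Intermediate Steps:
J/(-65043) = 58478/(-65043) = 58478*(-1/65043) = -58478/65043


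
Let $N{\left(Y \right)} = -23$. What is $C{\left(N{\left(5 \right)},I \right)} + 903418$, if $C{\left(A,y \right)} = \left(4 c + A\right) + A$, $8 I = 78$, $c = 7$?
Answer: $903400$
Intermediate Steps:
$I = \frac{39}{4}$ ($I = \frac{1}{8} \cdot 78 = \frac{39}{4} \approx 9.75$)
$C{\left(A,y \right)} = 28 + 2 A$ ($C{\left(A,y \right)} = \left(4 \cdot 7 + A\right) + A = \left(28 + A\right) + A = 28 + 2 A$)
$C{\left(N{\left(5 \right)},I \right)} + 903418 = \left(28 + 2 \left(-23\right)\right) + 903418 = \left(28 - 46\right) + 903418 = -18 + 903418 = 903400$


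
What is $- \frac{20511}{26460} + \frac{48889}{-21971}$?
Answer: $- \frac{193805569}{64594740} \approx -3.0003$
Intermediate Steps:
$- \frac{20511}{26460} + \frac{48889}{-21971} = \left(-20511\right) \frac{1}{26460} + 48889 \left(- \frac{1}{21971}\right) = - \frac{2279}{2940} - \frac{48889}{21971} = - \frac{193805569}{64594740}$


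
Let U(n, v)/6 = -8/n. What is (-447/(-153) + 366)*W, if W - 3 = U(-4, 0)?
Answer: 94075/17 ≈ 5533.8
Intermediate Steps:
U(n, v) = -48/n (U(n, v) = 6*(-8/n) = -48/n)
W = 15 (W = 3 - 48/(-4) = 3 - 48*(-¼) = 3 + 12 = 15)
(-447/(-153) + 366)*W = (-447/(-153) + 366)*15 = (-447*(-1/153) + 366)*15 = (149/51 + 366)*15 = (18815/51)*15 = 94075/17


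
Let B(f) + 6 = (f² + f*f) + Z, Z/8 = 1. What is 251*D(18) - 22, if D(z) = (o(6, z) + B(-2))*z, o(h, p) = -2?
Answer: 36122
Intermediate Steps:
Z = 8 (Z = 8*1 = 8)
B(f) = 2 + 2*f² (B(f) = -6 + ((f² + f*f) + 8) = -6 + ((f² + f²) + 8) = -6 + (2*f² + 8) = -6 + (8 + 2*f²) = 2 + 2*f²)
D(z) = 8*z (D(z) = (-2 + (2 + 2*(-2)²))*z = (-2 + (2 + 2*4))*z = (-2 + (2 + 8))*z = (-2 + 10)*z = 8*z)
251*D(18) - 22 = 251*(8*18) - 22 = 251*144 - 22 = 36144 - 22 = 36122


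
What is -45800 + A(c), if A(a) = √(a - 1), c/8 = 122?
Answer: -45800 + 5*√39 ≈ -45769.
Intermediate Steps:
c = 976 (c = 8*122 = 976)
A(a) = √(-1 + a)
-45800 + A(c) = -45800 + √(-1 + 976) = -45800 + √975 = -45800 + 5*√39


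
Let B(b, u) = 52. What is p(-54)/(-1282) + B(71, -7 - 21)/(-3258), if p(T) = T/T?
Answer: -34961/2088378 ≈ -0.016741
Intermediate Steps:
p(T) = 1
p(-54)/(-1282) + B(71, -7 - 21)/(-3258) = 1/(-1282) + 52/(-3258) = 1*(-1/1282) + 52*(-1/3258) = -1/1282 - 26/1629 = -34961/2088378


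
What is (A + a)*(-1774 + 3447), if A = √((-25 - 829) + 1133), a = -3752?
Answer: -6277096 + 5019*√31 ≈ -6.2492e+6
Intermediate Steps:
A = 3*√31 (A = √(-854 + 1133) = √279 = 3*√31 ≈ 16.703)
(A + a)*(-1774 + 3447) = (3*√31 - 3752)*(-1774 + 3447) = (-3752 + 3*√31)*1673 = -6277096 + 5019*√31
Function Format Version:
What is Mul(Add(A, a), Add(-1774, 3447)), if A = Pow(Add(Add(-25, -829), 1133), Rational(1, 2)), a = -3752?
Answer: Add(-6277096, Mul(5019, Pow(31, Rational(1, 2)))) ≈ -6.2492e+6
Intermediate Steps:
A = Mul(3, Pow(31, Rational(1, 2))) (A = Pow(Add(-854, 1133), Rational(1, 2)) = Pow(279, Rational(1, 2)) = Mul(3, Pow(31, Rational(1, 2))) ≈ 16.703)
Mul(Add(A, a), Add(-1774, 3447)) = Mul(Add(Mul(3, Pow(31, Rational(1, 2))), -3752), Add(-1774, 3447)) = Mul(Add(-3752, Mul(3, Pow(31, Rational(1, 2)))), 1673) = Add(-6277096, Mul(5019, Pow(31, Rational(1, 2))))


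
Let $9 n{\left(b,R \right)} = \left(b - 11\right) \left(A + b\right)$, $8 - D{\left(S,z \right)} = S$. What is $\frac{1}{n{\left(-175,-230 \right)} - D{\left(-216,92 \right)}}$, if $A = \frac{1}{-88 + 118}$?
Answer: $\frac{45}{152639} \approx 0.00029481$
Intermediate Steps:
$A = \frac{1}{30} \approx 0.033333$
$D{\left(S,z \right)} = 8 - S$
$n{\left(b,R \right)} = \frac{\left(-11 + b\right) \left(\frac{1}{30} + b\right)}{9}$ ($n{\left(b,R \right)} = \frac{\left(b - 11\right) \left(\frac{1}{30} + b\right)}{9} = \frac{\left(-11 + b\right) \left(\frac{1}{30} + b\right)}{9}$)
$\frac{1}{n{\left(-175,-230 \right)} - D{\left(-216,92 \right)}} = \frac{1}{\left(- \frac{11}{270} - - \frac{11515}{54} + \frac{\left(-175\right)^{2}}{9}\right) - \left(8 - -216\right)} = \frac{1}{\left(- \frac{11}{270} + \frac{11515}{54} + \frac{1}{9} \cdot 30625\right) - \left(8 + 216\right)} = \frac{1}{\left(- \frac{11}{270} + \frac{11515}{54} + \frac{30625}{9}\right) - 224} = \frac{1}{\frac{162719}{45} - 224} = \frac{1}{\frac{152639}{45}} = \frac{45}{152639}$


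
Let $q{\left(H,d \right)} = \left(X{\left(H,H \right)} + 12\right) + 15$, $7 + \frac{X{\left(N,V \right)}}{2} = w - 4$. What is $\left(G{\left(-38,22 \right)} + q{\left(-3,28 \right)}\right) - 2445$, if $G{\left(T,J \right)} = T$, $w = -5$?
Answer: $-2488$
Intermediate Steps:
$X{\left(N,V \right)} = -32$ ($X{\left(N,V \right)} = -14 + 2 \left(-5 - 4\right) = -14 + 2 \left(-9\right) = -14 - 18 = -32$)
$q{\left(H,d \right)} = -5$ ($q{\left(H,d \right)} = \left(-32 + 12\right) + 15 = -20 + 15 = -5$)
$\left(G{\left(-38,22 \right)} + q{\left(-3,28 \right)}\right) - 2445 = \left(-38 - 5\right) - 2445 = -43 - 2445 = -2488$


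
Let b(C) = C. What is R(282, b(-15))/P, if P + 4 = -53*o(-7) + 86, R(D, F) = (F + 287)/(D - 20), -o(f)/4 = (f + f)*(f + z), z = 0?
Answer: 68/1366199 ≈ 4.9773e-5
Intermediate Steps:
o(f) = -8*f² (o(f) = -4*(f + f)*(f + 0) = -4*2*f*f = -8*f²)
R(D, F) = (287 + F)/(-20 + D)
P = 20858 (P = -4 + (-(-424)*(-7)² + 86) = -4 + (-(-424)*49 + 86) = -4 + (-53*(-392) + 86) = -4 + (20776 + 86) = -4 + 20862 = 20858)
R(282, b(-15))/P = ((287 - 15)/(-20 + 282))/20858 = (272/262)*(1/20858) = ((1/262)*272)*(1/20858) = (136/131)*(1/20858) = 68/1366199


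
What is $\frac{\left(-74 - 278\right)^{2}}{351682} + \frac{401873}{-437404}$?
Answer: $- \frac{43567697585}{76913556764} \approx -0.56645$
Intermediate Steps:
$\frac{\left(-74 - 278\right)^{2}}{351682} + \frac{401873}{-437404} = \left(-352\right)^{2} \cdot \frac{1}{351682} + 401873 \left(- \frac{1}{437404}\right) = 123904 \cdot \frac{1}{351682} - \frac{401873}{437404} = \frac{61952}{175841} - \frac{401873}{437404} = - \frac{43567697585}{76913556764}$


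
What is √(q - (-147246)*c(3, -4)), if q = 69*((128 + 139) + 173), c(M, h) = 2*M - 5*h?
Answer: 2*√964689 ≈ 1964.4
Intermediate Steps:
c(M, h) = -5*h + 2*M
q = 30360 (q = 69*(267 + 173) = 69*440 = 30360)
√(q - (-147246)*c(3, -4)) = √(30360 - (-147246)*(-5*(-4) + 2*3)) = √(30360 - (-147246)*(20 + 6)) = √(30360 - (-147246)*26) = √(30360 - 49082*(-78)) = √(30360 + 3828396) = √3858756 = 2*√964689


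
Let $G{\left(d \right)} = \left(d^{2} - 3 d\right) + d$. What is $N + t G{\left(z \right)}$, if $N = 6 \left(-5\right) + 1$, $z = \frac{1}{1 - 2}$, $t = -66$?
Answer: $-227$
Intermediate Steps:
$z = -1$ ($z = \frac{1}{-1} = -1$)
$G{\left(d \right)} = d^{2} - 2 d$
$N = -29$ ($N = -30 + 1 = -29$)
$N + t G{\left(z \right)} = -29 - 66 \left(- (-2 - 1)\right) = -29 - 66 \left(\left(-1\right) \left(-3\right)\right) = -29 - 198 = -227$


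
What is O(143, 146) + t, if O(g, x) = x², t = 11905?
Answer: 33221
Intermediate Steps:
O(143, 146) + t = 146² + 11905 = 21316 + 11905 = 33221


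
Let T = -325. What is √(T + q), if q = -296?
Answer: 3*I*√69 ≈ 24.92*I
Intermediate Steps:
√(T + q) = √(-325 - 296) = √(-621) = 3*I*√69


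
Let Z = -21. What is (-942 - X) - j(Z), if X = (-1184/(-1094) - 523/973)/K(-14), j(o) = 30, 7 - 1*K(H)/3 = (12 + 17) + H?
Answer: -4138531611/4257848 ≈ -971.98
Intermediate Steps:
K(H) = -66 - 3*H (K(H) = 21 - 3*((12 + 17) + H) = 21 - 3*(29 + H) = 21 + (-87 - 3*H) = -66 - 3*H)
X = -96645/4257848 (X = (-1184/(-1094) - 523/973)/(-66 - 3*(-14)) = (-1184*(-1/1094) - 523*1/973)/(-66 + 42) = (592/547 - 523/973)/(-24) = (289935/532231)*(-1/24) = -96645/4257848 ≈ -0.022698)
(-942 - X) - j(Z) = (-942 - 1*(-96645/4257848)) - 1*30 = (-942 + 96645/4257848) - 30 = -4010796171/4257848 - 30 = -4138531611/4257848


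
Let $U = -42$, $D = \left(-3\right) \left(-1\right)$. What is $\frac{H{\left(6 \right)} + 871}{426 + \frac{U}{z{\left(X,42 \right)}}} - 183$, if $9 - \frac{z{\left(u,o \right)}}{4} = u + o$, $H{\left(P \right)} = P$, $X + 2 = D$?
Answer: $- \frac{5245351}{28989} \approx -180.94$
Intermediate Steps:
$D = 3$
$X = 1$ ($X = -2 + 3 = 1$)
$z{\left(u,o \right)} = 36 - 4 o - 4 u$ ($z{\left(u,o \right)} = 36 - 4 \left(u + o\right) = 36 - 4 \left(o + u\right) = 36 - \left(4 o + 4 u\right) = 36 - 4 o - 4 u$)
$\frac{H{\left(6 \right)} + 871}{426 + \frac{U}{z{\left(X,42 \right)}}} - 183 = \frac{6 + 871}{426 - \frac{42}{36 - 168 - 4}} - 183 = \frac{877}{426 - \frac{42}{36 - 168 - 4}} - 183 = \frac{877}{426 - \frac{42}{-136}} - 183 = \frac{877}{426 - - \frac{21}{68}} - 183 = \frac{877}{426 + \frac{21}{68}} - 183 = \frac{877}{\frac{28989}{68}} - 183 = 877 \cdot \frac{68}{28989} - 183 = \frac{59636}{28989} - 183 = - \frac{5245351}{28989}$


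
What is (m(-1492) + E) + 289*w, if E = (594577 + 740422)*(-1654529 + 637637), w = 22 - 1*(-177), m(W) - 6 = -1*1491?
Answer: -1357549747082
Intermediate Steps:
m(W) = -1485 (m(W) = 6 - 1*1491 = 6 - 1491 = -1485)
w = 199 (w = 22 + 177 = 199)
E = -1357549803108 (E = 1334999*(-1016892) = -1357549803108)
(m(-1492) + E) + 289*w = (-1485 - 1357549803108) + 289*199 = -1357549804593 + 57511 = -1357549747082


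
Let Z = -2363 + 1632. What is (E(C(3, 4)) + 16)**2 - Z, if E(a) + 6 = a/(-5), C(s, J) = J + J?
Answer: 20039/25 ≈ 801.56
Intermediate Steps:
C(s, J) = 2*J
E(a) = -6 - a/5 (E(a) = -6 + a/(-5) = -6 + a*(-1/5) = -6 - a/5)
Z = -731
(E(C(3, 4)) + 16)**2 - Z = ((-6 - 2*4/5) + 16)**2 - 1*(-731) = ((-6 - 1/5*8) + 16)**2 + 731 = ((-6 - 8/5) + 16)**2 + 731 = (-38/5 + 16)**2 + 731 = (42/5)**2 + 731 = 1764/25 + 731 = 20039/25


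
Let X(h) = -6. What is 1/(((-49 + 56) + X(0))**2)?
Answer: 1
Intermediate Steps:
1/(((-49 + 56) + X(0))**2) = 1/(((-49 + 56) - 6)**2) = 1/((7 - 6)**2) = 1/(1**2) = 1/1 = 1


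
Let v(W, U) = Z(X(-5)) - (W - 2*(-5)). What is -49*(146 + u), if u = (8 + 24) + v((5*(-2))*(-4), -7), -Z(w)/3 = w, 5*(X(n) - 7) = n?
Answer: -5390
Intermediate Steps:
X(n) = 7 + n/5
Z(w) = -3*w
v(W, U) = -28 - W (v(W, U) = -3*(7 + (⅕)*(-5)) - (W - 2*(-5)) = -3*(7 - 1) - (W + 10) = -3*6 - (10 + W) = -18 + (-10 - W) = -28 - W)
u = -36 (u = (8 + 24) + (-28 - 5*(-2)*(-4)) = 32 + (-28 - (-10)*(-4)) = 32 + (-28 - 1*40) = 32 + (-28 - 40) = 32 - 68 = -36)
-49*(146 + u) = -49*(146 - 36) = -49*110 = -5390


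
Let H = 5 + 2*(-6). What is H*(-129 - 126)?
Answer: 1785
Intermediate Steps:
H = -7 (H = 5 - 12 = -7)
H*(-129 - 126) = -7*(-129 - 126) = -7*(-255) = 1785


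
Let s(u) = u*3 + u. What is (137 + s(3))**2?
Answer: 22201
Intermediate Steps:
s(u) = 4*u (s(u) = 3*u + u = 4*u)
(137 + s(3))**2 = (137 + 4*3)**2 = (137 + 12)**2 = 149**2 = 22201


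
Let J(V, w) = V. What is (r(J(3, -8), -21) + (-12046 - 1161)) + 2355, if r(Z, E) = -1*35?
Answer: -10887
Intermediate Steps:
r(Z, E) = -35
(r(J(3, -8), -21) + (-12046 - 1161)) + 2355 = (-35 + (-12046 - 1161)) + 2355 = (-35 - 13207) + 2355 = -13242 + 2355 = -10887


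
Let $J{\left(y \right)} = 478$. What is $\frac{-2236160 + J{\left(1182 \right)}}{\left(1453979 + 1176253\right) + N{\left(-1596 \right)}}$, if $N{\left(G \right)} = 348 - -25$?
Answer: $- \frac{2235682}{2630605} \approx -0.84987$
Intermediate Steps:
$N{\left(G \right)} = 373$ ($N{\left(G \right)} = 348 + 25 = 373$)
$\frac{-2236160 + J{\left(1182 \right)}}{\left(1453979 + 1176253\right) + N{\left(-1596 \right)}} = \frac{-2236160 + 478}{\left(1453979 + 1176253\right) + 373} = - \frac{2235682}{2630232 + 373} = - \frac{2235682}{2630605}$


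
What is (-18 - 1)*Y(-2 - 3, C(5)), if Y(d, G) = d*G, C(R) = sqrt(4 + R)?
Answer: 285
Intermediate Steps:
Y(d, G) = G*d
(-18 - 1)*Y(-2 - 3, C(5)) = (-18 - 1)*(sqrt(4 + 5)*(-2 - 3)) = -19*sqrt(9)*(-5) = -57*(-5) = -19*(-15) = 285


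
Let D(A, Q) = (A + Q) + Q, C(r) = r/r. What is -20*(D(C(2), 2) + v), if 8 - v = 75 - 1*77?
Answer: -300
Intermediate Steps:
C(r) = 1
D(A, Q) = A + 2*Q
v = 10 (v = 8 - (75 - 1*77) = 8 - (75 - 77) = 8 - 1*(-2) = 8 + 2 = 10)
-20*(D(C(2), 2) + v) = -20*((1 + 2*2) + 10) = -20*((1 + 4) + 10) = -20*(5 + 10) = -20*15 = -300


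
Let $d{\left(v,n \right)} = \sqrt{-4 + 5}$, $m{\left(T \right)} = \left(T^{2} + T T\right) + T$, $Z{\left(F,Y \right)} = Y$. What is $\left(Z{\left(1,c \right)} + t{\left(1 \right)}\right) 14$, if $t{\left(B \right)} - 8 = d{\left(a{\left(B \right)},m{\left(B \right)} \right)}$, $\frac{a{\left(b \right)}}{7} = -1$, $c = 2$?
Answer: $154$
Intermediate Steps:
$a{\left(b \right)} = -7$ ($a{\left(b \right)} = 7 \left(-1\right) = -7$)
$m{\left(T \right)} = T + 2 T^{2}$ ($m{\left(T \right)} = \left(T^{2} + T^{2}\right) + T = 2 T^{2} + T = T + 2 T^{2}$)
$d{\left(v,n \right)} = 1$ ($d{\left(v,n \right)} = \sqrt{1} = 1$)
$t{\left(B \right)} = 9$ ($t{\left(B \right)} = 8 + 1 = 9$)
$\left(Z{\left(1,c \right)} + t{\left(1 \right)}\right) 14 = \left(2 + 9\right) 14 = 11 \cdot 14 = 154$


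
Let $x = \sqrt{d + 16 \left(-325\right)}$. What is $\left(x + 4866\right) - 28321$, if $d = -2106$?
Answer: $-23455 + i \sqrt{7306} \approx -23455.0 + 85.475 i$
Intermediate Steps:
$x = i \sqrt{7306}$ ($x = \sqrt{-2106 + 16 \left(-325\right)} = \sqrt{-2106 - 5200} = \sqrt{-7306} = i \sqrt{7306} \approx 85.475 i$)
$\left(x + 4866\right) - 28321 = \left(i \sqrt{7306} + 4866\right) - 28321 = \left(4866 + i \sqrt{7306}\right) - 28321 = -23455 + i \sqrt{7306}$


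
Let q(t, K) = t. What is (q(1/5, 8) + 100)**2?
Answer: 251001/25 ≈ 10040.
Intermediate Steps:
(q(1/5, 8) + 100)**2 = (1/5 + 100)**2 = (501/5)**2 = 251001/25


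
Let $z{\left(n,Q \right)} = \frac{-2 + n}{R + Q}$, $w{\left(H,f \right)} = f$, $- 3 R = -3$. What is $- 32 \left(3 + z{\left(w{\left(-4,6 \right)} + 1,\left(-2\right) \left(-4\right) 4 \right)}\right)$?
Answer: $- \frac{3328}{33} \approx -100.85$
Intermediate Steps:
$R = 1$ ($R = \left(- \frac{1}{3}\right) \left(-3\right) = 1$)
$z{\left(n,Q \right)} = \frac{-2 + n}{1 + Q}$
$- 32 \left(3 + z{\left(w{\left(-4,6 \right)} + 1,\left(-2\right) \left(-4\right) 4 \right)}\right) = - 32 \left(3 + \frac{-2 + \left(6 + 1\right)}{1 + \left(-2\right) \left(-4\right) 4}\right) = - 32 \left(3 + \frac{-2 + 7}{1 + 8 \cdot 4}\right) = - 32 \left(3 + \frac{1}{1 + 32} \cdot 5\right) = - 32 \left(3 + \frac{1}{33} \cdot 5\right) = - 32 \left(3 + \frac{5}{33}\right) = \left(-32\right) \frac{104}{33} = - \frac{3328}{33}$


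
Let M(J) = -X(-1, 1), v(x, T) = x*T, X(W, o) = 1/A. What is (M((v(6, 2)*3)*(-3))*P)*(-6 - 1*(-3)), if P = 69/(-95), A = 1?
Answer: -207/95 ≈ -2.1789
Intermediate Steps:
X(W, o) = 1 (X(W, o) = 1/1 = 1)
v(x, T) = T*x
M(J) = -1 (M(J) = -1*1 = -1)
P = -69/95 (P = 69*(-1/95) = -69/95 ≈ -0.72632)
(M((v(6, 2)*3)*(-3))*P)*(-6 - 1*(-3)) = (-1*(-69/95))*(-6 - 1*(-3)) = 69*(-6 + 3)/95 = (69/95)*(-3) = -207/95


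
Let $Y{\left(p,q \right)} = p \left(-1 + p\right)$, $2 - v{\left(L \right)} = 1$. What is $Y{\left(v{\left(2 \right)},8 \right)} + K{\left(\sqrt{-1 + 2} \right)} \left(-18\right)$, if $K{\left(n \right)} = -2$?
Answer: $36$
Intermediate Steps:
$v{\left(L \right)} = 1$ ($v{\left(L \right)} = 2 - 1 = 1$)
$Y{\left(v{\left(2 \right)},8 \right)} + K{\left(\sqrt{-1 + 2} \right)} \left(-18\right) = 1 \left(-1 + 1\right) - -36 = 1 \cdot 0 + 36 = 0 + 36 = 36$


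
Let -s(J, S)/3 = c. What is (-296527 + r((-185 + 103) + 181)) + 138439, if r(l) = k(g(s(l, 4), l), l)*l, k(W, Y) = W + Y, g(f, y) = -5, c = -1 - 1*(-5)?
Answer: -148782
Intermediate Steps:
c = 4 (c = -1 + 5 = 4)
s(J, S) = -12 (s(J, S) = -3*4 = -12)
r(l) = l*(-5 + l) (r(l) = (-5 + l)*l = l*(-5 + l))
(-296527 + r((-185 + 103) + 181)) + 138439 = (-296527 + ((-185 + 103) + 181)*(-5 + ((-185 + 103) + 181))) + 138439 = (-296527 + (-82 + 181)*(-5 + (-82 + 181))) + 138439 = (-296527 + 99*(-5 + 99)) + 138439 = (-296527 + 99*94) + 138439 = (-296527 + 9306) + 138439 = -287221 + 138439 = -148782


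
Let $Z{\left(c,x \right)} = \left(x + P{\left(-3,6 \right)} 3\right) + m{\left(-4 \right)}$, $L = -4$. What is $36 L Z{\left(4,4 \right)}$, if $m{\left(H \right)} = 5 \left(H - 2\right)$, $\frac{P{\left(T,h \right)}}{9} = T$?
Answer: $15408$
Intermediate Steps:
$P{\left(T,h \right)} = 9 T$
$m{\left(H \right)} = -10 + 5 H$ ($m{\left(H \right)} = 5 \left(-2 + H\right) = -10 + 5 H$)
$Z{\left(c,x \right)} = -111 + x$ ($Z{\left(c,x \right)} = \left(x + 9 \left(-3\right) 3\right) + \left(-10 + 5 \left(-4\right)\right) = \left(x - 81\right) - 30 = \left(-81 + x\right) - 30 = -111 + x$)
$36 L Z{\left(4,4 \right)} = 36 \left(-4\right) \left(-111 + 4\right) = \left(-144\right) \left(-107\right) = 15408$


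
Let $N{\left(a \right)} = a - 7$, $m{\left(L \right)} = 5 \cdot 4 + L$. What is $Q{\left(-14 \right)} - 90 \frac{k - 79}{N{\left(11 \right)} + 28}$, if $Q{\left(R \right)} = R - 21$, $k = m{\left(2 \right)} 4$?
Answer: $- \frac{965}{16} \approx -60.313$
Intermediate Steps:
$m{\left(L \right)} = 20 + L$
$k = 88$ ($k = \left(20 + 2\right) 4 = 22 \cdot 4 = 88$)
$N{\left(a \right)} = -7 + a$
$Q{\left(R \right)} = -21 + R$
$Q{\left(-14 \right)} - 90 \frac{k - 79}{N{\left(11 \right)} + 28} = \left(-21 - 14\right) - 90 \frac{88 - 79}{\left(-7 + 11\right) + 28} = -35 - 90 \frac{9}{4 + 28} = -35 - 90 \cdot \frac{9}{32} = -35 - 90 \cdot 9 \cdot \frac{1}{32} = -35 - \frac{405}{16} = - \frac{965}{16}$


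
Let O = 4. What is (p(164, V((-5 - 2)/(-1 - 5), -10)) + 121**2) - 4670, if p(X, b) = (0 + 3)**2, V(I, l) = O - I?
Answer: 9980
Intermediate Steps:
V(I, l) = 4 - I
p(X, b) = 9 (p(X, b) = 3**2 = 9)
(p(164, V((-5 - 2)/(-1 - 5), -10)) + 121**2) - 4670 = (9 + 121**2) - 4670 = (9 + 14641) - 4670 = 14650 - 4670 = 9980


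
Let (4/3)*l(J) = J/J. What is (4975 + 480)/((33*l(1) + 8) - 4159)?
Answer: -4364/3301 ≈ -1.3220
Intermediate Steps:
l(J) = ¾ (l(J) = 3*(J/J)/4 = (¾)*1 = ¾)
(4975 + 480)/((33*l(1) + 8) - 4159) = (4975 + 480)/((33*(¾) + 8) - 4159) = 5455/((99/4 + 8) - 4159) = 5455/(131/4 - 4159) = 5455/(-16505/4) = 5455*(-4/16505) = -4364/3301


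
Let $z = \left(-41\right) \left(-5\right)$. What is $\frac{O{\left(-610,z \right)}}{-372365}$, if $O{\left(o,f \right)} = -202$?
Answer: $\frac{202}{372365} \approx 0.00054248$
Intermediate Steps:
$z = 205$
$\frac{O{\left(-610,z \right)}}{-372365} = - \frac{202}{-372365} = \left(-202\right) \left(- \frac{1}{372365}\right) = \frac{202}{372365}$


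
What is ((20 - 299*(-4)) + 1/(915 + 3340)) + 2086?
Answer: 14050011/4255 ≈ 3302.0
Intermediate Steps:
((20 - 299*(-4)) + 1/(915 + 3340)) + 2086 = ((20 + 1196) + 1/4255) + 2086 = (1216 + 1/4255) + 2086 = 5174081/4255 + 2086 = 14050011/4255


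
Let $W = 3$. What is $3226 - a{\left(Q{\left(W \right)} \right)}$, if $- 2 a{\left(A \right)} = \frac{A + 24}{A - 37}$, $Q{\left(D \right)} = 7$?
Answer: $\frac{193529}{60} \approx 3225.5$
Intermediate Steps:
$a{\left(A \right)} = - \frac{24 + A}{2 \left(-37 + A\right)}$ ($a{\left(A \right)} = - \frac{\left(A + 24\right) \frac{1}{A - 37}}{2} = - \frac{\left(24 + A\right) \frac{1}{-37 + A}}{2} = - \frac{\frac{1}{-37 + A} \left(24 + A\right)}{2} = - \frac{24 + A}{2 \left(-37 + A\right)}$)
$3226 - a{\left(Q{\left(W \right)} \right)} = 3226 - \frac{-24 - 7}{2 \left(-37 + 7\right)} = 3226 - \frac{-24 - 7}{2 \left(-30\right)} = 3226 - \frac{1}{2} \left(- \frac{1}{30}\right) \left(-31\right) = 3226 - \frac{31}{60} = \frac{193529}{60}$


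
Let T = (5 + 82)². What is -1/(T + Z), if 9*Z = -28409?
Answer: -9/39712 ≈ -0.00022663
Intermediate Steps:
T = 7569 (T = 87² = 7569)
Z = -28409/9 (Z = (⅑)*(-28409) = -28409/9 ≈ -3156.6)
-1/(T + Z) = -1/(7569 - 28409/9) = -1/39712/9 = -1*9/39712 = -9/39712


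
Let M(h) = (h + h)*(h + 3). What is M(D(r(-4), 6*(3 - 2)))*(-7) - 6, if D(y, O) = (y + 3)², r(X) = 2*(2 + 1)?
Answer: -95262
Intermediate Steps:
r(X) = 6 (r(X) = 2*3 = 6)
D(y, O) = (3 + y)²
M(h) = 2*h*(3 + h) (M(h) = (2*h)*(3 + h) = 2*h*(3 + h))
M(D(r(-4), 6*(3 - 2)))*(-7) - 6 = (2*(3 + 6)²*(3 + (3 + 6)²))*(-7) - 6 = (2*9²*(3 + 9²))*(-7) - 6 = (2*81*(3 + 81))*(-7) - 6 = (2*81*84)*(-7) - 6 = 13608*(-7) - 6 = -95256 - 6 = -95262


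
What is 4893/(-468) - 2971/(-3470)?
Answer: -2598047/270660 ≈ -9.5989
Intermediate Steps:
4893/(-468) - 2971/(-3470) = 4893*(-1/468) - 2971*(-1/3470) = -1631/156 + 2971/3470 = -2598047/270660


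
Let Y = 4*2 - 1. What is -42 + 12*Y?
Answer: 42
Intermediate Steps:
Y = 7 (Y = 8 - 1 = 7)
-42 + 12*Y = -42 + 12*7 = -42 + 84 = 42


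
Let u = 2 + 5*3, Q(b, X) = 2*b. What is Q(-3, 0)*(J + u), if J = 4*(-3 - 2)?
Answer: 18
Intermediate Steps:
J = -20 (J = 4*(-5) = -20)
u = 17 (u = 2 + 15 = 17)
Q(-3, 0)*(J + u) = (2*(-3))*(-20 + 17) = -6*(-3) = 18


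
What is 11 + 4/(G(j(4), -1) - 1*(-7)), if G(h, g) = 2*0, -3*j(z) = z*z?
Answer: 81/7 ≈ 11.571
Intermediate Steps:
j(z) = -z²/3 (j(z) = -z*z/3 = -z²/3)
G(h, g) = 0
11 + 4/(G(j(4), -1) - 1*(-7)) = 11 + 4/(0 - 1*(-7)) = 11 + 4/(0 + 7) = 11 + 4/7 = 81/7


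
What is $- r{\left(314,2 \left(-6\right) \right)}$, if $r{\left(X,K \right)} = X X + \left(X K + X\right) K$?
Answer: $-140044$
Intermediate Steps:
$r{\left(X,K \right)} = X^{2} + K \left(X + K X\right)$ ($r{\left(X,K \right)} = X^{2} + \left(K X + X\right) K = X^{2} + \left(X + K X\right) K = X^{2} + K \left(X + K X\right)$)
$- r{\left(314,2 \left(-6\right) \right)} = - 314 \left(2 \left(-6\right) + 314 + \left(2 \left(-6\right)\right)^{2}\right) = - 314 \left(-12 + 314 + \left(-12\right)^{2}\right) = - 314 \left(-12 + 314 + 144\right) = - 314 \cdot 446 = \left(-1\right) 140044 = -140044$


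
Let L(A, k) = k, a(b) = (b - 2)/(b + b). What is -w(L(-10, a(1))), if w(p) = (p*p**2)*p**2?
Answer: 1/32 ≈ 0.031250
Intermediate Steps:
a(b) = (-2 + b)/(2*b) (a(b) = (-2 + b)/((2*b)) = (-2 + b)*(1/(2*b)) = (-2 + b)/(2*b))
w(p) = p**5 (w(p) = p**3*p**2 = p**5)
-w(L(-10, a(1))) = -((1/2)*(-2 + 1)/1)**5 = -((1/2)*1*(-1))**5 = -(-1/2)**5 = -1*(-1/32) = 1/32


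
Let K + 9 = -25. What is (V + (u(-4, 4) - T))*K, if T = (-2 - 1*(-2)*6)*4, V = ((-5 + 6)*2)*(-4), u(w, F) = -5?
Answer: 1802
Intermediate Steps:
K = -34 (K = -9 - 25 = -34)
V = -8 (V = (1*2)*(-4) = 2*(-4) = -8)
T = 40 (T = (-2 + 2*6)*4 = (-2 + 12)*4 = 10*4 = 40)
(V + (u(-4, 4) - T))*K = (-8 + (-5 - 1*40))*(-34) = (-8 + (-5 - 40))*(-34) = (-8 - 45)*(-34) = -53*(-34) = 1802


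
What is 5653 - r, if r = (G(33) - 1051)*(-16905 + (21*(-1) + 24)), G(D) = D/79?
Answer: -1402351805/79 ≈ -1.7751e+7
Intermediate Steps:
G(D) = D/79 (G(D) = D*(1/79) = D/79)
r = 1402798392/79 (r = ((1/79)*33 - 1051)*(-16905 + (21*(-1) + 24)) = (33/79 - 1051)*(-16905 + (-21 + 24)) = -82996*(-16905 + 3)/79 = -82996/79*(-16902) = 1402798392/79 ≈ 1.7757e+7)
5653 - r = 5653 - 1*1402798392/79 = 5653 - 1402798392/79 = -1402351805/79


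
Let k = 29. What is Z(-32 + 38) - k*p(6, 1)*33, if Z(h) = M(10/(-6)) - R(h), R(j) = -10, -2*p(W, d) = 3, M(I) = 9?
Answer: 2909/2 ≈ 1454.5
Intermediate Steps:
p(W, d) = -3/2 (p(W, d) = -1/2*3 = -3/2)
Z(h) = 19 (Z(h) = 9 - 1*(-10) = 9 + 10 = 19)
Z(-32 + 38) - k*p(6, 1)*33 = 19 - 29*(-3/2)*33 = 19 - (-87)*33/2 = 19 - 1*(-2871/2) = 19 + 2871/2 = 2909/2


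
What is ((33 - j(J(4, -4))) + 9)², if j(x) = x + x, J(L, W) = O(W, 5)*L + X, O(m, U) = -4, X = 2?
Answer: 4900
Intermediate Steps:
J(L, W) = 2 - 4*L (J(L, W) = -4*L + 2 = 2 - 4*L)
j(x) = 2*x
((33 - j(J(4, -4))) + 9)² = ((33 - 2*(2 - 4*4)) + 9)² = ((33 - 2*(2 - 16)) + 9)² = ((33 - 2*(-14)) + 9)² = ((33 - 1*(-28)) + 9)² = ((33 + 28) + 9)² = (61 + 9)² = 70² = 4900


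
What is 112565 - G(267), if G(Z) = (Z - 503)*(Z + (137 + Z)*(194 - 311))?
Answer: -10979671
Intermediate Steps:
G(Z) = (-16029 - 116*Z)*(-503 + Z) (G(Z) = (-503 + Z)*(Z + (137 + Z)*(-117)) = (-503 + Z)*(Z + (-16029 - 117*Z)) = (-503 + Z)*(-16029 - 116*Z) = (-16029 - 116*Z)*(-503 + Z))
112565 - G(267) = 112565 - (8062587 - 116*267² + 42319*267) = 112565 - (8062587 - 116*71289 + 11299173) = 112565 - (8062587 - 8269524 + 11299173) = 112565 - 1*11092236 = 112565 - 11092236 = -10979671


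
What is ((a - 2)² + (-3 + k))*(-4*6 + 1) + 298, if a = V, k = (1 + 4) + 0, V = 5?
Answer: 45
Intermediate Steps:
k = 5 (k = 5 + 0 = 5)
a = 5
((a - 2)² + (-3 + k))*(-4*6 + 1) + 298 = ((5 - 2)² + (-3 + 5))*(-4*6 + 1) + 298 = (3² + 2)*(-24 + 1) + 298 = (9 + 2)*(-23) + 298 = 11*(-23) + 298 = -253 + 298 = 45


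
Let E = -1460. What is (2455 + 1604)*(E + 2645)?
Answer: 4809915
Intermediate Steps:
(2455 + 1604)*(E + 2645) = (2455 + 1604)*(-1460 + 2645) = 4059*1185 = 4809915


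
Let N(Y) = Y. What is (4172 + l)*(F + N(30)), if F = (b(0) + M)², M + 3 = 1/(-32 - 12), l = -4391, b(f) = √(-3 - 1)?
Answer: -14897475/1936 + 29127*I/11 ≈ -7695.0 + 2647.9*I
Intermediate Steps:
b(f) = 2*I (b(f) = √(-4) = 2*I)
M = -133/44 (M = -3 + 1/(-32 - 12) = -3 + 1/(-44) = -3 - 1/44 = -133/44 ≈ -3.0227)
F = (-133/44 + 2*I)² (F = (2*I - 133/44)² = (-133/44 + 2*I)² ≈ 5.1369 - 12.091*I)
(4172 + l)*(F + N(30)) = (4172 - 4391)*((9945/1936 - 133*I/11) + 30) = -219*(68025/1936 - 133*I/11) = -14897475/1936 + 29127*I/11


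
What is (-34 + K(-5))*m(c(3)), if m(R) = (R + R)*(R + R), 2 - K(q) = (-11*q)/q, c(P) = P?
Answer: -756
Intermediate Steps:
K(q) = 13 (K(q) = 2 - (-11*q)/q = 2 - 1*(-11) = 2 + 11 = 13)
m(R) = 4*R² (m(R) = (2*R)*(2*R) = 4*R²)
(-34 + K(-5))*m(c(3)) = (-34 + 13)*(4*3²) = -84*9 = -21*36 = -756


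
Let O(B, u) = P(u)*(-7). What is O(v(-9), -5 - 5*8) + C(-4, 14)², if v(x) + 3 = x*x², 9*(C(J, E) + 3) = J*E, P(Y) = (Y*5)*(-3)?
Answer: -375836/81 ≈ -4640.0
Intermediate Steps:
P(Y) = -15*Y (P(Y) = (5*Y)*(-3) = -15*Y)
C(J, E) = -3 + E*J/9 (C(J, E) = -3 + (J*E)/9 = -3 + (E*J)/9 = -3 + E*J/9)
v(x) = -3 + x³ (v(x) = -3 + x*x² = -3 + x³)
O(B, u) = 105*u (O(B, u) = -15*u*(-7) = 105*u)
O(v(-9), -5 - 5*8) + C(-4, 14)² = 105*(-5 - 5*8) + (-3 + (⅑)*14*(-4))² = 105*(-5 - 40) + (-3 - 56/9)² = 105*(-45) + (-83/9)² = -4725 + 6889/81 = -375836/81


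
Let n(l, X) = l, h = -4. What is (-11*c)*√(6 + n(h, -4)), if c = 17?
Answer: -187*√2 ≈ -264.46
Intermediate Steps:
(-11*c)*√(6 + n(h, -4)) = (-11*17)*√(6 - 4) = -187*√2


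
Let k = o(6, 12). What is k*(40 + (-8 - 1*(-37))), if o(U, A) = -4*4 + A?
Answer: -276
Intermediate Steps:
o(U, A) = -16 + A
k = -4 (k = -16 + 12 = -4)
k*(40 + (-8 - 1*(-37))) = -4*(40 + (-8 - 1*(-37))) = -4*(40 + (-8 + 37)) = -4*(40 + 29) = -4*69 = -276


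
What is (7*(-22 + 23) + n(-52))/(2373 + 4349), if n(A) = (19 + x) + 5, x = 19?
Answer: 25/3361 ≈ 0.0074383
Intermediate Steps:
n(A) = 43 (n(A) = (19 + 19) + 5 = 38 + 5 = 43)
(7*(-22 + 23) + n(-52))/(2373 + 4349) = (7*(-22 + 23) + 43)/(2373 + 4349) = (7*1 + 43)/6722 = (7 + 43)*(1/6722) = 50*(1/6722) = 25/3361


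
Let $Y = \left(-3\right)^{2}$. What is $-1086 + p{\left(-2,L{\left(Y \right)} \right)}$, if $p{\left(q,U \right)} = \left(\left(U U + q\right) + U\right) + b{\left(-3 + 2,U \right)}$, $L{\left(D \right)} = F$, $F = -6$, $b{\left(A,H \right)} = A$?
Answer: $-1059$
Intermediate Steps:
$Y = 9$
$L{\left(D \right)} = -6$
$p{\left(q,U \right)} = -1 + U + q + U^{2}$ ($p{\left(q,U \right)} = \left(\left(U U + q\right) + U\right) + \left(-3 + 2\right) = \left(\left(U^{2} + q\right) + U\right) - 1 = \left(\left(q + U^{2}\right) + U\right) - 1 = \left(U + q + U^{2}\right) - 1 = -1 + U + q + U^{2}$)
$-1086 + p{\left(-2,L{\left(Y \right)} \right)} = -1086 - \left(9 - 36\right) = -1086 - -27 = -1086 + 27 = -1059$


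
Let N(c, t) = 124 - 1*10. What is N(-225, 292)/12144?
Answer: 19/2024 ≈ 0.0093873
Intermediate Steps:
N(c, t) = 114 (N(c, t) = 124 - 10 = 114)
N(-225, 292)/12144 = 114/12144 = 114*(1/12144) = 19/2024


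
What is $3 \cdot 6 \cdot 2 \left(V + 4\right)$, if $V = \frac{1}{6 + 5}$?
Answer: $\frac{1620}{11} \approx 147.27$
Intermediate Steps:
$V = \frac{1}{11} \approx 0.090909$
$3 \cdot 6 \cdot 2 \left(V + 4\right) = 3 \cdot 6 \cdot 2 \left(\frac{1}{11} + 4\right) = 18 \cdot 2 \cdot \frac{45}{11} = 18 \cdot \frac{90}{11} = \frac{1620}{11}$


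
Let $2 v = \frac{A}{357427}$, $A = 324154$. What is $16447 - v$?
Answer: $\frac{5878439792}{357427} \approx 16447.0$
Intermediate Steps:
$v = \frac{162077}{357427}$ ($v = \frac{324154 \cdot \frac{1}{357427}}{2} = \frac{1}{2} \cdot \frac{324154}{357427} = \frac{162077}{357427} \approx 0.45345$)
$16447 - v = 16447 - \frac{162077}{357427} = \frac{5878439792}{357427}$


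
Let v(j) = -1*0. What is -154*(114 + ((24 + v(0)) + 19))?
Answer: -24178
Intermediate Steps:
v(j) = 0
-154*(114 + ((24 + v(0)) + 19)) = -154*(114 + ((24 + 0) + 19)) = -154*(114 + (24 + 19)) = -154*(114 + 43) = -154*157 = -24178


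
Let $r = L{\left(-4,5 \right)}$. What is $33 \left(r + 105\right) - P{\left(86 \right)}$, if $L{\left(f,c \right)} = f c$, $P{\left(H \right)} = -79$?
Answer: $2884$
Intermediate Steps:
$L{\left(f,c \right)} = c f$
$r = -20$ ($r = 5 \left(-4\right) = -20$)
$33 \left(r + 105\right) - P{\left(86 \right)} = 33 \left(-20 + 105\right) - -79 = 33 \cdot 85 + 79 = 2805 + 79 = 2884$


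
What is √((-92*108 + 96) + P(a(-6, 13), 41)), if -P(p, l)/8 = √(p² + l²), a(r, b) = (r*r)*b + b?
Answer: 2*√(-2460 - 2*√233042) ≈ 117.06*I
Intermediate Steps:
a(r, b) = b + b*r² (a(r, b) = r²*b + b = b*r² + b = b + b*r²)
P(p, l) = -8*√(l² + p²) (P(p, l) = -8*√(p² + l²) = -8*√(l² + p²))
√((-92*108 + 96) + P(a(-6, 13), 41)) = √((-92*108 + 96) - 8*√(41² + (13*(1 + (-6)²))²)) = √((-9936 + 96) - 8*√(1681 + (13*(1 + 36))²)) = √(-9840 - 8*√(1681 + (13*37)²)) = √(-9840 - 8*√(1681 + 481²)) = √(-9840 - 8*√(1681 + 231361)) = √(-9840 - 8*√233042)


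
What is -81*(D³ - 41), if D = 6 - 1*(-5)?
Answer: -104490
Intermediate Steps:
D = 11 (D = 6 + 5 = 11)
-81*(D³ - 41) = -81*(11³ - 41) = -81*(1331 - 41) = -81*1290 = -104490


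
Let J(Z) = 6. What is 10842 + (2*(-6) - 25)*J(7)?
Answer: 10620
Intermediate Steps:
10842 + (2*(-6) - 25)*J(7) = 10842 + (2*(-6) - 25)*6 = 10842 + (-12 - 25)*6 = 10842 - 37*6 = 10842 - 222 = 10620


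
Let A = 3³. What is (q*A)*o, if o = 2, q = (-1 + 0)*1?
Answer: -54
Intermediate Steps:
q = -1 (q = -1*1 = -1)
A = 27
(q*A)*o = -1*27*2 = -27*2 = -54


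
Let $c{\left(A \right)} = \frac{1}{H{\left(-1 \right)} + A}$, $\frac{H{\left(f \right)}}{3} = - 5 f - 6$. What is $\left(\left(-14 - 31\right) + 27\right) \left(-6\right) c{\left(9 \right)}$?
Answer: $18$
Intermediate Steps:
$H{\left(f \right)} = -18 - 15 f$ ($H{\left(f \right)} = 3 \left(- 5 f - 6\right) = 3 \left(-6 - 5 f\right) = -18 - 15 f$)
$c{\left(A \right)} = \frac{1}{-3 + A}$ ($c{\left(A \right)} = \frac{1}{\left(-18 - -15\right) + A} = \frac{1}{\left(-18 + 15\right) + A} = \frac{1}{-3 + A}$)
$\left(\left(-14 - 31\right) + 27\right) \left(-6\right) c{\left(9 \right)} = \frac{\left(\left(-14 - 31\right) + 27\right) \left(-6\right)}{-3 + 9} = \frac{\left(-45 + 27\right) \left(-6\right)}{6} = \left(-18\right) \left(-6\right) \frac{1}{6} = 108 \cdot \frac{1}{6} = 18$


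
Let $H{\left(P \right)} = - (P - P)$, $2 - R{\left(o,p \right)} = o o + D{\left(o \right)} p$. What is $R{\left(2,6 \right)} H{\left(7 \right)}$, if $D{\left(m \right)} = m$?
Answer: $0$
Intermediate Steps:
$R{\left(o,p \right)} = 2 - o^{2} - o p$ ($R{\left(o,p \right)} = 2 - \left(o o + o p\right) = 2 - \left(o^{2} + o p\right) = 2 - o^{2} - o p$)
$H{\left(P \right)} = 0$ ($H{\left(P \right)} = \left(-1\right) 0 = 0$)
$R{\left(2,6 \right)} H{\left(7 \right)} = \left(2 - 2^{2} - 2 \cdot 6\right) 0 = \left(2 - 4 - 12\right) 0 = \left(-14\right) 0 = 0$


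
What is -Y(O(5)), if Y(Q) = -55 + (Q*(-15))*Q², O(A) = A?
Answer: 1930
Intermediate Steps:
Y(Q) = -55 - 15*Q³ (Y(Q) = -55 + (-15*Q)*Q² = -55 - 15*Q³)
-Y(O(5)) = -(-55 - 15*5³) = -(-55 - 15*125) = -(-55 - 1875) = -1*(-1930) = 1930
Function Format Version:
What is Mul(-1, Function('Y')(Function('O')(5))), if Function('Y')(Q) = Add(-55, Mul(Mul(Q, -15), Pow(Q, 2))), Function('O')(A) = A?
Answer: 1930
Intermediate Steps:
Function('Y')(Q) = Add(-55, Mul(-15, Pow(Q, 3))) (Function('Y')(Q) = Add(-55, Mul(Mul(-15, Q), Pow(Q, 2))) = Add(-55, Mul(-15, Pow(Q, 3))))
Mul(-1, Function('Y')(Function('O')(5))) = Mul(-1, Add(-55, Mul(-15, Pow(5, 3)))) = Mul(-1, Add(-55, Mul(-15, 125))) = Mul(-1, Add(-55, -1875)) = Mul(-1, -1930) = 1930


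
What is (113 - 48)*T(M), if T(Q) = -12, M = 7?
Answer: -780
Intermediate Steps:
(113 - 48)*T(M) = (113 - 48)*(-12) = 65*(-12) = -780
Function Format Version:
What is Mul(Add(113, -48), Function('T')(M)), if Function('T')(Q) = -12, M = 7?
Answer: -780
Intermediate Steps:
Mul(Add(113, -48), Function('T')(M)) = Mul(Add(113, -48), -12) = Mul(65, -12) = -780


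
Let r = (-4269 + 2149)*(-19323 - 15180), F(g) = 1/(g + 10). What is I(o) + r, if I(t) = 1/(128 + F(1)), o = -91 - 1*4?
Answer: 103063221251/1409 ≈ 7.3146e+7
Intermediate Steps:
o = -95 (o = -91 - 4 = -95)
F(g) = 1/(10 + g)
I(t) = 11/1409 (I(t) = 1/(128 + 1/(10 + 1)) = 1/(128 + 1/11) = 1/(1409/11) = 11/1409)
r = 73146360 (r = -2120*(-34503) = 73146360)
I(o) + r = 11/1409 + 73146360 = 103063221251/1409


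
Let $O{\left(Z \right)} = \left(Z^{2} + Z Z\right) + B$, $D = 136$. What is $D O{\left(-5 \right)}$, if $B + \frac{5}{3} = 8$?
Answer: $\frac{22984}{3} \approx 7661.3$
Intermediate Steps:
$B = \frac{19}{3}$ ($B = - \frac{5}{3} + 8 = \frac{19}{3} \approx 6.3333$)
$O{\left(Z \right)} = \frac{19}{3} + 2 Z^{2}$ ($O{\left(Z \right)} = \left(Z^{2} + Z Z\right) + \frac{19}{3} = \left(Z^{2} + Z^{2}\right) + \frac{19}{3} = 2 Z^{2} + \frac{19}{3} = \frac{19}{3} + 2 Z^{2}$)
$D O{\left(-5 \right)} = 136 \left(\frac{19}{3} + 2 \left(-5\right)^{2}\right) = 136 \left(\frac{19}{3} + 2 \cdot 25\right) = 136 \left(\frac{19}{3} + 50\right) = 136 \cdot \frac{169}{3} = \frac{22984}{3}$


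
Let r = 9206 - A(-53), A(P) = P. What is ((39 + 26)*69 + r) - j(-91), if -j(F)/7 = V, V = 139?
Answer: 14717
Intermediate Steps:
r = 9259 (r = 9206 - 1*(-53) = 9206 + 53 = 9259)
j(F) = -973 (j(F) = -7*139 = -973)
((39 + 26)*69 + r) - j(-91) = ((39 + 26)*69 + 9259) - 1*(-973) = (65*69 + 9259) + 973 = (4485 + 9259) + 973 = 13744 + 973 = 14717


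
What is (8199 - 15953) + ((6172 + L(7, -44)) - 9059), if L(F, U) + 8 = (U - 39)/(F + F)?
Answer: -149169/14 ≈ -10655.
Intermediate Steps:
L(F, U) = -8 + (-39 + U)/(2*F) (L(F, U) = -8 + (U - 39)/(F + F) = -8 + (-39 + U)/((2*F)) = -8 + (-39 + U)*(1/(2*F)) = -8 + (-39 + U)/(2*F))
(8199 - 15953) + ((6172 + L(7, -44)) - 9059) = (8199 - 15953) + ((6172 + (½)*(-39 - 44 - 16*7)/7) - 9059) = -7754 + ((6172 + (½)*(⅐)*(-39 - 44 - 112)) - 9059) = -7754 + ((6172 + (½)*(⅐)*(-195)) - 9059) = -7754 + ((6172 - 195/14) - 9059) = -7754 + (86213/14 - 9059) = -7754 - 40613/14 = -149169/14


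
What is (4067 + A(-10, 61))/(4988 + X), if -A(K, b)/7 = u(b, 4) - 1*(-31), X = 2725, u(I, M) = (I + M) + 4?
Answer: 3367/7713 ≈ 0.43654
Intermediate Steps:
u(I, M) = 4 + I + M
A(K, b) = -273 - 7*b (A(K, b) = -7*((4 + b + 4) - 1*(-31)) = -7*((8 + b) + 31) = -7*(39 + b) = -273 - 7*b)
(4067 + A(-10, 61))/(4988 + X) = (4067 + (-273 - 7*61))/(4988 + 2725) = (4067 + (-273 - 427))/7713 = (4067 - 700)*(1/7713) = 3367*(1/7713) = 3367/7713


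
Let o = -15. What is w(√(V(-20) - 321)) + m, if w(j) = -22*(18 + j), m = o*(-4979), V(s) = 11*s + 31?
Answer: 74289 - 22*I*√510 ≈ 74289.0 - 496.83*I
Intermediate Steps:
V(s) = 31 + 11*s
m = 74685 (m = -15*(-4979) = 74685)
w(j) = -396 - 22*j
w(√(V(-20) - 321)) + m = (-396 - 22*√((31 + 11*(-20)) - 321)) + 74685 = (-396 - 22*√((31 - 220) - 321)) + 74685 = (-396 - 22*√(-189 - 321)) + 74685 = (-396 - 22*I*√510) + 74685 = 74289 - 22*I*√510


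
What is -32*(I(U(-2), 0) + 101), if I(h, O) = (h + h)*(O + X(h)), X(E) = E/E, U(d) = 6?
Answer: -3616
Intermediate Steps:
X(E) = 1
I(h, O) = 2*h*(1 + O) (I(h, O) = (h + h)*(O + 1) = (2*h)*(1 + O) = 2*h*(1 + O))
-32*(I(U(-2), 0) + 101) = -32*(2*6*(1 + 0) + 101) = -32*(2*6*1 + 101) = -32*(12 + 101) = -32*113 = -3616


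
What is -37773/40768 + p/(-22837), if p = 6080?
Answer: -1110491441/931018816 ≈ -1.1928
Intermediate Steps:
-37773/40768 + p/(-22837) = -37773/40768 + 6080/(-22837) = -37773*1/40768 + 6080*(-1/22837) = -37773/40768 - 6080/22837 = -1110491441/931018816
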